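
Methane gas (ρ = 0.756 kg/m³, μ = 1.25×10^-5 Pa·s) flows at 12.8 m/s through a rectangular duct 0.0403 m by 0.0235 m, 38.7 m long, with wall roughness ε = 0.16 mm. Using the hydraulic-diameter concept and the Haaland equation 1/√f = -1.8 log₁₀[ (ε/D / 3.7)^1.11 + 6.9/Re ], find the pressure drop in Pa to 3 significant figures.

ΔP ≈ 2780 Pa

Hydraulic diameter D_h = 4A/P = 4·(0.0403·0.0235)/(2·(0.0403+0.0235)) = 0.003788/0.1276 = 0.02969 m.
Re = ρVD_h/μ = 0.756·12.8·0.02969/1.25e-05 = 2.298e+04.
ε/D_h = 0.00016/0.02969 = 0.00539; Haaland gives 1/√f = -1.8 log₁₀[0.00071+0.0003] = 5.392, so f = 0.0344.
ΔP = f(L/D_h)(ρV²/2) = 0.0344·38.7/0.02969·61.93 = 2777 Pa.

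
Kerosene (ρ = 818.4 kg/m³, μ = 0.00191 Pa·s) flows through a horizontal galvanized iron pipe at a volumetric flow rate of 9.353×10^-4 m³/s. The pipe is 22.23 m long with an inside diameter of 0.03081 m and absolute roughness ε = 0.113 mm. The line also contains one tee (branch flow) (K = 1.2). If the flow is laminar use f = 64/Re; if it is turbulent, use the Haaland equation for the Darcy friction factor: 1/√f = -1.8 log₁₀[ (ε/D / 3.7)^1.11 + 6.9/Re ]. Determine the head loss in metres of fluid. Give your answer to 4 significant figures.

Cross-sectional area A = πD²/4 = π(0.03081)²/4 = 0.0007455 m²; mean velocity V = Q/A = 0.0009353/0.0007455 = 1.255 m/s.
Reynolds number Re = ρVD/μ = 818.4 · 1.255 · 0.03081 / 0.00191 = 1.656e+04.
Re > 4000 → turbulent. Relative roughness ε/D = 0.000113/0.03081 = 0.00367. Haaland: 1/√f = -1.8 log₁₀[(0.00367/3.7)^1.11 + 6.9/1.656e+04] = -1.8 log₁₀[0.000463 + 0.000417] = 5.5, so f = 0.03306.
Total minor-loss coefficient ΣK = 1·1.2 = 1.2.
ΔP = [f·L/D + ΣK]·(ρV²/2) = [0.03306·22.23/0.03081 + 1.2]·(818.4·1.255²/2) = [23.85 + 1.2]·644 = 1.613e+04 Pa.
Head loss h_f = ΔP/(ρg) = 1.613e+04/(818.4·9.81) = 2.009 m.

h_f ≈ 2.009 m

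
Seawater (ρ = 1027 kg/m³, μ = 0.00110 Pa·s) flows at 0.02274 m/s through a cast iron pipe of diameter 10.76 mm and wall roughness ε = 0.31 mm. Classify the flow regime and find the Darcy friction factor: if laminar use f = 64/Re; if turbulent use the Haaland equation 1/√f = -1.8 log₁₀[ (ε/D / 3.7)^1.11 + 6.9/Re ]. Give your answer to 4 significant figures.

Re = ρVD/μ = 1027·0.02274·0.01076/0.0011 = 228.4.
Re < 2300 → laminar, so f = 64/Re = 0.2802 (roughness is irrelevant in laminar flow).

f ≈ 0.2802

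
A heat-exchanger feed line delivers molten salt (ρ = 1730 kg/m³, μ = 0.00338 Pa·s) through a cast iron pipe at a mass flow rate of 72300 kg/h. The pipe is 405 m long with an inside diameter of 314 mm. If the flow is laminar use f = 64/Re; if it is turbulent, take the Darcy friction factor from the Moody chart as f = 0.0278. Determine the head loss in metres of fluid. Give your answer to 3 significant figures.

h_f ≈ 0.0411 m

ṁ = 72300 kg/h = 72300/3600 = 20.08 kg/s.
A = πD²/4 = π(0.314)²/4 = 0.07744 m²; mean velocity V = ṁ/(ρA) = 20.08/(1730 · 0.07744) = 0.1499 m/s.
Reynolds number Re = ρVD/μ = 1730 · 0.1499 · 0.314 / 0.00338 = 2.409e+04.
Re > 4000 → turbulent; use the Moody-chart value f = 0.0278.
Darcy-Weisbach: ΔP = f(L/D)(ρV²/2) = 0.0278·(405/0.314)·(1730·0.1499²/2) = 0.0278·1290·19.44 = 697.1 Pa.
Head loss h_f = ΔP/(ρg) = 697.1/(1730·9.81) = 0.0411 m.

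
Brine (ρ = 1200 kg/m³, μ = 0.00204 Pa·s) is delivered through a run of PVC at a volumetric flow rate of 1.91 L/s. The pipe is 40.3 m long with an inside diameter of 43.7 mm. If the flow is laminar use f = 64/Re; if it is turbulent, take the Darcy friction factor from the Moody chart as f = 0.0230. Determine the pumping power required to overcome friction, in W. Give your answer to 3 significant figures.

P ≈ 39.4 W

Q = 1.91 L/s = 1.91/1000 = 0.00191 m³/s.
Cross-sectional area A = πD²/4 = π(0.0437)²/4 = 0.0015 m²; mean velocity V = Q/A = 0.00191/0.0015 = 1.273 m/s.
Reynolds number Re = ρVD/μ = 1200 · 1.273 · 0.0437 / 0.00204 = 3.274e+04.
Re > 4000 → turbulent; use the Moody-chart value f = 0.0230.
Darcy-Weisbach: ΔP = f(L/D)(ρV²/2) = 0.023·(40.3/0.0437)·(1200·1.273²/2) = 0.023·922.2·973 = 2.064e+04 Pa.
Pumping power P = QΔP = 0.00191·2.064e+04 = 39.42 W = 39.4 W.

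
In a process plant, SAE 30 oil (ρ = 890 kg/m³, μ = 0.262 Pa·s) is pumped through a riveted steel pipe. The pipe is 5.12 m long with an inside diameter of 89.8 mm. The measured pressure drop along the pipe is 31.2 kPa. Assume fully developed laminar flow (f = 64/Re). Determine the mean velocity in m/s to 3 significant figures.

V ≈ 5.86 m/s

For laminar flow, f = 64/Re with Re = ρVD/μ, so Darcy-Weisbach reduces to ΔP = 32μLV/D². Solving for V: V = ΔP·D²/(32μL) = 3.12e+04·(0.0898)²/(32·0.262·5.12) = 5.861 m/s.
Check: Re = ρVD/μ = 890·5.861·0.0898/0.262 = 1788 < 2300, so the laminar assumption holds.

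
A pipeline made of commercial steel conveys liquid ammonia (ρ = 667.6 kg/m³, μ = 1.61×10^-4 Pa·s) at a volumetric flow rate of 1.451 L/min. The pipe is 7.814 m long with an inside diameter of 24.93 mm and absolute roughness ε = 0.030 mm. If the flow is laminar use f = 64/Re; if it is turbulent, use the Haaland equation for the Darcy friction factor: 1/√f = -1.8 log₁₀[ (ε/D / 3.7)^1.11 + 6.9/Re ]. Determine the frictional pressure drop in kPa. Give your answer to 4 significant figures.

ΔP ≈ 0.009902 kPa

Q = 1.451 L/min = 1.451/60000 = 2.418e-05 m³/s.
Cross-sectional area A = πD²/4 = π(0.02493)²/4 = 0.0004881 m²; mean velocity V = Q/A = 2.418e-05/0.0004881 = 0.04954 m/s.
Reynolds number Re = ρVD/μ = 667.6 · 0.04954 · 0.02493 / 0.000161 = 5121.
Re > 4000 → turbulent. Relative roughness ε/D = 3e-05/0.02493 = 0.0012. Haaland: 1/√f = -1.8 log₁₀[(0.0012/3.7)^1.11 + 6.9/5121] = -1.8 log₁₀[0.000134 + 0.00135] = 5.093, so f = 0.03856.
Darcy-Weisbach: ΔP = f(L/D)(ρV²/2) = 0.03856·(7.814/0.02493)·(667.6·0.04954²/2) = 0.03856·313.4·0.8193 = 9.902 Pa.
ΔP = 9.902 Pa = 0.009902 kPa.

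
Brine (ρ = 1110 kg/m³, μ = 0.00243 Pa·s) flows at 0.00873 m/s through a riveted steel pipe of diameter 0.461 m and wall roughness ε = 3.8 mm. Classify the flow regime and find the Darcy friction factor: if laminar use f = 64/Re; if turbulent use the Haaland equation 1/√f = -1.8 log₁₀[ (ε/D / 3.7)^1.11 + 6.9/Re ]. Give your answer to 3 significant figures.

Re = ρVD/μ = 1110·0.00873·0.461/0.00243 = 1838.
Re < 2300 → laminar, so f = 64/Re = 0.03481 (roughness is irrelevant in laminar flow).

f ≈ 0.0348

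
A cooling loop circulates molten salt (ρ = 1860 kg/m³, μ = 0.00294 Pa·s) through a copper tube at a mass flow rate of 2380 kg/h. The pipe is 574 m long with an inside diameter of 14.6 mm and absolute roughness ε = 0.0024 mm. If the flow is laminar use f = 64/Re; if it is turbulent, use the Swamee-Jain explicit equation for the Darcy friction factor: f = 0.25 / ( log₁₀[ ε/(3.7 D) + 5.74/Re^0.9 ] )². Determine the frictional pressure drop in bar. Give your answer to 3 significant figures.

ΔP ≈ 43.4 bar

ṁ = 2380 kg/h = 2380/3600 = 0.6611 kg/s.
A = πD²/4 = π(0.0146)²/4 = 0.0001674 m²; mean velocity V = ṁ/(ρA) = 0.6611/(1860 · 0.0001674) = 2.123 m/s.
Reynolds number Re = ρVD/μ = 1860 · 2.123 · 0.0146 / 0.00294 = 1.961e+04.
Re > 4000 → turbulent. Relative roughness ε/D = 2.4e-06/0.0146 = 0.000164. Swamee-Jain: f = 0.25/(log₁₀[0.000164/3.7 + 5.74/1.961e+04^0.9])² = 0.25/(log₁₀[4.44e-05 + 0.000786])² = 0.25/(-3.08)² = 0.02635.
Darcy-Weisbach: ΔP = f(L/D)(ρV²/2) = 0.02635·(574/0.0146)·(1860·2.123²/2) = 0.02635·3.932e+04·4192 = 4.342e+06 Pa.
ΔP = 4.342e+06 Pa = 43.4 bar.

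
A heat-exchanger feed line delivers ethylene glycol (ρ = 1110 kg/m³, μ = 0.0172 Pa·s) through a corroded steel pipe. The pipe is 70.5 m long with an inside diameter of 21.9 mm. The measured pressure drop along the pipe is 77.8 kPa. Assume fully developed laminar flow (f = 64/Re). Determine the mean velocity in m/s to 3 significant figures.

V ≈ 0.962 m/s

For laminar flow, f = 64/Re with Re = ρVD/μ, so Darcy-Weisbach reduces to ΔP = 32μLV/D². Solving for V: V = ΔP·D²/(32μL) = 7.78e+04·(0.0219)²/(32·0.0172·70.5) = 0.9616 m/s.
Check: Re = ρVD/μ = 1110·0.9616·0.0219/0.0172 = 1359 < 2300, so the laminar assumption holds.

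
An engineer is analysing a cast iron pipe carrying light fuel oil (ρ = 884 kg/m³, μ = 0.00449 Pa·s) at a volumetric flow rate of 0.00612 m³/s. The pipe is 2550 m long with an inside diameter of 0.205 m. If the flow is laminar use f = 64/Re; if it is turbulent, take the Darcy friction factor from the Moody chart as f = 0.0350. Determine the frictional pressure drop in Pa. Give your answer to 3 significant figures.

ΔP ≈ 6620 Pa

Cross-sectional area A = πD²/4 = π(0.205)²/4 = 0.03301 m²; mean velocity V = Q/A = 0.00612/0.03301 = 0.1854 m/s.
Reynolds number Re = ρVD/μ = 884 · 0.1854 · 0.205 / 0.00449 = 7484.
Re > 4000 → turbulent; use the Moody-chart value f = 0.0350.
Darcy-Weisbach: ΔP = f(L/D)(ρV²/2) = 0.035·(2550/0.205)·(884·0.1854²/2) = 0.035·1.244e+04·15.2 = 6616 Pa.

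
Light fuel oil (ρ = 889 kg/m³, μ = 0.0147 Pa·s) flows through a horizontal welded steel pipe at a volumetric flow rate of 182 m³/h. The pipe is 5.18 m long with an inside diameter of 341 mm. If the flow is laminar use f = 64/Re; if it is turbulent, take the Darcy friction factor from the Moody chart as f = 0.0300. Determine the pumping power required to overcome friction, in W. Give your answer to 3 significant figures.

Q = 182 m³/h = 182/3600 = 0.05056 m³/s.
Cross-sectional area A = πD²/4 = π(0.341)²/4 = 0.09133 m²; mean velocity V = Q/A = 0.05056/0.09133 = 0.5536 m/s.
Reynolds number Re = ρVD/μ = 889 · 0.5536 · 0.341 / 0.0147 = 1.142e+04.
Re > 4000 → turbulent; use the Moody-chart value f = 0.0300.
Darcy-Weisbach: ΔP = f(L/D)(ρV²/2) = 0.03·(5.18/0.341)·(889·0.5536²/2) = 0.03·15.19·136.2 = 62.07 Pa.
Pumping power P = QΔP = 0.05056·62.07 = 3.138 W = 3.14 W.

P ≈ 3.14 W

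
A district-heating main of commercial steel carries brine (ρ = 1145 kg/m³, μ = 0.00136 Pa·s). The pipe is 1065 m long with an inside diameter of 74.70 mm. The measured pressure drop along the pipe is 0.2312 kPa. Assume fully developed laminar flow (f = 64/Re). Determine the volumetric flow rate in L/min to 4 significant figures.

Q ≈ 7.319 L/min

For laminar flow, f = 64/Re with Re = ρVD/μ, so Darcy-Weisbach reduces to ΔP = 32μLV/D². Solving for V: V = ΔP·D²/(32μL) = 231.2·(0.0747)²/(32·0.00136·1065) = 0.02783 m/s.
Check: Re = ρVD/μ = 1145·0.02783·0.0747/0.00136 = 1751 < 2300, so the laminar assumption holds.
Q = V·A = 0.02783·(π/4·0.0747²) = 0.000122 m³/s = 7.319 L/min.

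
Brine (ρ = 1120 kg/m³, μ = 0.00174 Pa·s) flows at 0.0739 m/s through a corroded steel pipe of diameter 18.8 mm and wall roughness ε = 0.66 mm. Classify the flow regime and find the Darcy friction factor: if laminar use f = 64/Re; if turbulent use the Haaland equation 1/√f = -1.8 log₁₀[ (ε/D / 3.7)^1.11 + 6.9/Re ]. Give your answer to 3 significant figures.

Re = ρVD/μ = 1120·0.0739·0.0188/0.00174 = 894.3.
Re < 2300 → laminar, so f = 64/Re = 0.07157 (roughness is irrelevant in laminar flow).

f ≈ 0.0716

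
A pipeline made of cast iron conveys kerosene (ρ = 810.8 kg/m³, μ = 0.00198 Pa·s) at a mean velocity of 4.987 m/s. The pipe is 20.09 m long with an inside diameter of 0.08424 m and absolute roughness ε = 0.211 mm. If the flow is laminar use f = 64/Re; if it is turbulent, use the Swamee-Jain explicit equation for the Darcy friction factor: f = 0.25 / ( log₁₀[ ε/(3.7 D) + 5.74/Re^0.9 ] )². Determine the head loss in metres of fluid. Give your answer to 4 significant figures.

h_f ≈ 7.848 m

Reynolds number Re = ρVD/μ = 810.8 · 4.987 · 0.08424 / 0.00198 = 1.72e+05.
Re > 4000 → turbulent. Relative roughness ε/D = 0.000211/0.08424 = 0.0025. Swamee-Jain: f = 0.25/(log₁₀[0.0025/3.7 + 5.74/1.72e+05^0.9])² = 0.25/(log₁₀[0.000677 + 0.000111])² = 0.25/(-3.103)² = 0.02596.
Darcy-Weisbach: ΔP = f(L/D)(ρV²/2) = 0.02596·(20.09/0.08424)·(810.8·4.987²/2) = 0.02596·238.5·1.008e+04 = 6.242e+04 Pa.
Head loss h_f = ΔP/(ρg) = 6.242e+04/(810.8·9.81) = 7.848 m.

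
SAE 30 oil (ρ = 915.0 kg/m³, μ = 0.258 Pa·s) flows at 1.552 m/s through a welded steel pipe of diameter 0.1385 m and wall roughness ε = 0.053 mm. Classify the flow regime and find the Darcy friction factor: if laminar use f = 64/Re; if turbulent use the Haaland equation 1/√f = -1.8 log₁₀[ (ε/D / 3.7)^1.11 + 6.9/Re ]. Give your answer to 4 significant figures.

Re = ρVD/μ = 915·1.552·0.1385/0.258 = 762.3.
Re < 2300 → laminar, so f = 64/Re = 0.08395 (roughness is irrelevant in laminar flow).

f ≈ 0.08395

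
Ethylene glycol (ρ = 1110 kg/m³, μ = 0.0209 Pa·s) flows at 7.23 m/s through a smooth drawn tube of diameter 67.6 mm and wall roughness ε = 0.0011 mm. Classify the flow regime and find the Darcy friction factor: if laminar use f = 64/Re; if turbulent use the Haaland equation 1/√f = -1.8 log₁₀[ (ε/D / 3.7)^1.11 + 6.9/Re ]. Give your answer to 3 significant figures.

Re = ρVD/μ = 1110·7.23·0.0676/0.0209 = 2.596e+04.
Re > 4000 → turbulent. ε/D = 1.1e-06/0.0676 = 1.63e-05; Haaland: 1/√f = -1.8 log₁₀[1.13e-06 + 0.000266] = 6.432, so f = 0.02417.

f ≈ 0.0242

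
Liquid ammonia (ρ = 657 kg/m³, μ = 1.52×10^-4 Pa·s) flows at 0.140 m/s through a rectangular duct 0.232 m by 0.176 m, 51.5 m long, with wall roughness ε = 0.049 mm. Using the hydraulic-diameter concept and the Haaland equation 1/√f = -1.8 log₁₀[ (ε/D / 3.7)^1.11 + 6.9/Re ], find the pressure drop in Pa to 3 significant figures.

ΔP ≈ 30.5 Pa

Hydraulic diameter D_h = 4A/P = 4·(0.232·0.176)/(2·(0.232+0.176)) = 0.1633/0.816 = 0.2002 m.
Re = ρVD_h/μ = 657·0.14·0.2002/0.000152 = 1.211e+05.
ε/D_h = 4.9e-05/0.2002 = 0.000245; Haaland gives 1/√f = -1.8 log₁₀[2.3e-05+5.7e-05] = 7.375, so f = 0.01838.
ΔP = f(L/D_h)(ρV²/2) = 0.01838·51.5/0.2002·6.439 = 30.46 Pa.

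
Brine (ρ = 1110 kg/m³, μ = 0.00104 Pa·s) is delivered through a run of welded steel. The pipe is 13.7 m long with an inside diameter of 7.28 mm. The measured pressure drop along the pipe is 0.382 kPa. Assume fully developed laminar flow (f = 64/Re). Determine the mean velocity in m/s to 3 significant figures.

For laminar flow, f = 64/Re with Re = ρVD/μ, so Darcy-Weisbach reduces to ΔP = 32μLV/D². Solving for V: V = ΔP·D²/(32μL) = 382·(0.00728)²/(32·0.00104·13.7) = 0.0444 m/s.
Check: Re = ρVD/μ = 1110·0.0444·0.00728/0.00104 = 345 < 2300, so the laminar assumption holds.

V ≈ 0.0444 m/s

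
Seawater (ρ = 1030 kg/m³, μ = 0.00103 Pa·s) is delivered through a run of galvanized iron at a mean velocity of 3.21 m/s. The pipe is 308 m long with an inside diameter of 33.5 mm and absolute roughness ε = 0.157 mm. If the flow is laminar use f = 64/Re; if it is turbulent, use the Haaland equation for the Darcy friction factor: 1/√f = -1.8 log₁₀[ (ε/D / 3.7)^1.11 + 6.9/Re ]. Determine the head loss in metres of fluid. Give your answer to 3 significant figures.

Reynolds number Re = ρVD/μ = 1030 · 3.21 · 0.0335 / 0.00103 = 1.075e+05.
Re > 4000 → turbulent. Relative roughness ε/D = 0.000157/0.0335 = 0.00469. Haaland: 1/√f = -1.8 log₁₀[(0.00469/3.7)^1.11 + 6.9/1.075e+05] = -1.8 log₁₀[0.000608 + 6.42e-05] = 5.71, so f = 0.03067.
Darcy-Weisbach: ΔP = f(L/D)(ρV²/2) = 0.03067·(308/0.0335)·(1030·3.21²/2) = 0.03067·9194·5307 = 1.496e+06 Pa.
Head loss h_f = ΔP/(ρg) = 1.496e+06/(1030·9.81) = 148 m.

h_f ≈ 148 m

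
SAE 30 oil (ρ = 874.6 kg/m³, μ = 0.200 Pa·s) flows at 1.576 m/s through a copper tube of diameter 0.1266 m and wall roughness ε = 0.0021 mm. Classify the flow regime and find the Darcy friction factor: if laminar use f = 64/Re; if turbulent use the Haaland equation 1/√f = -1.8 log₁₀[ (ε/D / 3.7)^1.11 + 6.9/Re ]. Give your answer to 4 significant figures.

Re = ρVD/μ = 874.6·1.576·0.1266/0.2 = 872.5.
Re < 2300 → laminar, so f = 64/Re = 0.07335 (roughness is irrelevant in laminar flow).

f ≈ 0.07335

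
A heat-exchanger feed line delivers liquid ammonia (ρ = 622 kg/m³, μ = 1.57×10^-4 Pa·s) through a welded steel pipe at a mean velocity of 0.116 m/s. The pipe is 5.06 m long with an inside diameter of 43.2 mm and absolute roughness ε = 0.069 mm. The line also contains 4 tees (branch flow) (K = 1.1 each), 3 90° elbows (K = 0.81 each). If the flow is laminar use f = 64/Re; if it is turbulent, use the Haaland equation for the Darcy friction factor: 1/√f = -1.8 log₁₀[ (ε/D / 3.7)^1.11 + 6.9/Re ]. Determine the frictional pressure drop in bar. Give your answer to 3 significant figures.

ΔP ≈ 4.27×10^-4 bar

Reynolds number Re = ρVD/μ = 622 · 0.116 · 0.0432 / 0.000157 = 1.985e+04.
Re > 4000 → turbulent. Relative roughness ε/D = 6.9e-05/0.0432 = 0.0016. Haaland: 1/√f = -1.8 log₁₀[(0.0016/3.7)^1.11 + 6.9/1.985e+04] = -1.8 log₁₀[0.000184 + 0.000348] = 5.894, so f = 0.02879.
Total minor-loss coefficient ΣK = 4·1.1 + 3·0.81 = 6.83.
ΔP = [f·L/D + ΣK]·(ρV²/2) = [0.02879·5.06/0.0432 + 6.83]·(622·0.116²/2) = [3.372 + 6.83]·4.185 = 42.69 Pa.
ΔP = 42.69 Pa = 4.27×10^-4 bar.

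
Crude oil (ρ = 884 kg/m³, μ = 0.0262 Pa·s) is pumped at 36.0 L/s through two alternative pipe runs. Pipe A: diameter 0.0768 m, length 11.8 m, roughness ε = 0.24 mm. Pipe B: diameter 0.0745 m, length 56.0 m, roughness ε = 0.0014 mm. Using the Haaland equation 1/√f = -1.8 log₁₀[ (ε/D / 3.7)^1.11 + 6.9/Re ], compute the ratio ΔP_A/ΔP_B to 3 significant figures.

Pipe A: V = Q/A = 0.036/0.004632 = 7.771 m/s; Re = 2.014e+04; ε/D = 0.00313; Haaland → f = 0.03138; ΔP_A = f(L/D)(ρV²/2) = 1.287e+05 Pa.
Pipe B: V = Q/A = 0.036/0.004359 = 8.258 m/s; Re = 2.076e+04; ε/D = 1.88e-05; Haaland → f = 0.02554; ΔP_B = f(L/D)(ρV²/2) = 5.786e+05 Pa.
ΔP_A/ΔP_B = 1.287e+05/5.786e+05 = 0.222.

ΔP_A/ΔP_B ≈ 0.222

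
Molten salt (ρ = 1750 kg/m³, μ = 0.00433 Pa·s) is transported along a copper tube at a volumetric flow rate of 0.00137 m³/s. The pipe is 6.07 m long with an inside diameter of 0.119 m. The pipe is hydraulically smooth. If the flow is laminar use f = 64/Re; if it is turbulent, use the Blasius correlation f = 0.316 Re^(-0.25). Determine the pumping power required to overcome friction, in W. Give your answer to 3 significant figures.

Cross-sectional area A = πD²/4 = π(0.119)²/4 = 0.01112 m²; mean velocity V = Q/A = 0.00137/0.01112 = 0.1232 m/s.
Reynolds number Re = ρVD/μ = 1750 · 0.1232 · 0.119 / 0.00433 = 5924.
Re > 4000 → turbulent. Smooth-pipe (Blasius): f = 0.316 Re^(-0.25) = 0.316/(5924)^0.25 = 0.03602.
Darcy-Weisbach: ΔP = f(L/D)(ρV²/2) = 0.03602·(6.07/0.119)·(1750·0.1232²/2) = 0.03602·51.01·13.28 = 24.39 Pa.
Pumping power P = QΔP = 0.00137·24.39 = 0.03342 W = 0.0334 W.

P ≈ 0.0334 W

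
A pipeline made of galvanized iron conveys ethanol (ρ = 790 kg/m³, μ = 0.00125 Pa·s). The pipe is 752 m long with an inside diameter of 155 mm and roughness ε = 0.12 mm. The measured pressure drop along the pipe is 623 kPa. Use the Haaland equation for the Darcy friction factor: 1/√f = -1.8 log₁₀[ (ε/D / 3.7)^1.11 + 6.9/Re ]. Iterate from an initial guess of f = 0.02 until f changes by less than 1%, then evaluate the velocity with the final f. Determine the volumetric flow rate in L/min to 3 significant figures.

Rearranging Darcy-Weisbach: V = √(2·ΔP·D/(f·L·ρ)). With ε/D = 0.00012/0.155 = 0.000774, iterate starting from f = 0.02:
  f = 0.02 → V = √(2·6.23e+05·0.155/(0.02·752·790)) = 4.032 m/s; Re = ρVD/μ = 3.949e+05; f → 0.01928
  f = 0.01928 → V = 4.106 m/s; Re = 4.022e+05; f → 0.01927
Converged (Δf/f < 1%). With the final f = 0.01927: V = √(2·6.23e+05·0.155/(0.01927·752·790)) = 4.107 m/s.
Q = V·A = 4.107·(π/4·0.155²) = 0.0775 m³/s = 4650 L/min.

Q ≈ 4650 L/min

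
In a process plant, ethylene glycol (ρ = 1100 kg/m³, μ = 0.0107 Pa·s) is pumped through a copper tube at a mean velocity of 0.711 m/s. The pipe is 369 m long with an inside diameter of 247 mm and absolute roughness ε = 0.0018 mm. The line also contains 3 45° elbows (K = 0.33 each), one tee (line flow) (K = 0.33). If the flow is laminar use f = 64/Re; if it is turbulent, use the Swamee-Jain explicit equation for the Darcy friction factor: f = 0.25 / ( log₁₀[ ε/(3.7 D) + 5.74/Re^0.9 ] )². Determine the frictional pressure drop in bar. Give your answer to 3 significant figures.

ΔP ≈ 0.114 bar

Reynolds number Re = ρVD/μ = 1100 · 0.711 · 0.247 / 0.0107 = 1.805e+04.
Re > 4000 → turbulent. Relative roughness ε/D = 1.8e-06/0.247 = 7.29e-06. Swamee-Jain: f = 0.25/(log₁₀[7.29e-06/3.7 + 5.74/1.805e+04^0.9])² = 0.25/(log₁₀[1.97e-06 + 0.000847])² = 0.25/(-3.071)² = 0.02651.
Total minor-loss coefficient ΣK = 3·0.33 + 1·0.33 = 1.32.
ΔP = [f·L/D + ΣK]·(ρV²/2) = [0.02651·369/0.247 + 1.32]·(1100·0.711²/2) = [39.6 + 1.32]·278 = 1.138e+04 Pa.
ΔP = 1.138e+04 Pa = 0.114 bar.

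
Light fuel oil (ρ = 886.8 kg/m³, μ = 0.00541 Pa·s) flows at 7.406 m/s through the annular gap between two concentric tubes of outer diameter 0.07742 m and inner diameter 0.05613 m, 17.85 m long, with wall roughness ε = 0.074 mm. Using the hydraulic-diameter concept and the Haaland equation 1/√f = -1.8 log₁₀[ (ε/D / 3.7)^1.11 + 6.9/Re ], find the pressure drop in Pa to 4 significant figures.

ΔP ≈ 633100 Pa

Hydraulic diameter D_h = 4A/P = D_o - D_i = 0.07742 - 0.05613 = 0.02129 m.
Re = ρVD_h/μ = 886.8·7.406·0.02129/0.00541 = 2.585e+04.
ε/D_h = 7.4e-05/0.02129 = 0.00348; Haaland gives 1/√f = -1.8 log₁₀[0.000436+0.000267] = 5.675, so f = 0.03105.
ΔP = f(L/D_h)(ρV²/2) = 0.03105·17.85/0.02129·2.432e+04 = 6.331e+05 Pa.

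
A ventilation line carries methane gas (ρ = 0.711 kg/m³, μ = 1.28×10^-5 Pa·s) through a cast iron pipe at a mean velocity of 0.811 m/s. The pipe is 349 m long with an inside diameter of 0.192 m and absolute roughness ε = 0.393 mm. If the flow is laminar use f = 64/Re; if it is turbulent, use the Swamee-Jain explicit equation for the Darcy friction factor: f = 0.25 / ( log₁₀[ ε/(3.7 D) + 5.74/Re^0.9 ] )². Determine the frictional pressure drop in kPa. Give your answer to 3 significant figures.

Reynolds number Re = ρVD/μ = 0.711 · 0.811 · 0.192 / 1.28e-05 = 8649.
Re > 4000 → turbulent. Relative roughness ε/D = 0.000393/0.192 = 0.00205. Swamee-Jain: f = 0.25/(log₁₀[0.00205/3.7 + 5.74/8649^0.9])² = 0.25/(log₁₀[0.000553 + 0.00164])² = 0.25/(-2.658)² = 0.03538.
Darcy-Weisbach: ΔP = f(L/D)(ρV²/2) = 0.03538·(349/0.192)·(0.711·0.811²/2) = 0.03538·1818·0.2338 = 15.04 Pa.
ΔP = 15.04 Pa = 0.0150 kPa.

ΔP ≈ 0.0150 kPa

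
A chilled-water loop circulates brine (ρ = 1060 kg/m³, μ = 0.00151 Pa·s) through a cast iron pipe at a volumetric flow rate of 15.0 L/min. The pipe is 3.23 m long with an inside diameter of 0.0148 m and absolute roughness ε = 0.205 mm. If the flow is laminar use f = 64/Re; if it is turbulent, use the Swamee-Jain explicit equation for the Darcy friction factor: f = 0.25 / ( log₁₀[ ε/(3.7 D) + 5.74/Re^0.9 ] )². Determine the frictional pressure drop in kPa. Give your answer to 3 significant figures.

Q = 15.0 L/min = 15.0/60000 = 0.00025 m³/s.
Cross-sectional area A = πD²/4 = π(0.0148)²/4 = 0.000172 m²; mean velocity V = Q/A = 0.00025/0.000172 = 1.453 m/s.
Reynolds number Re = ρVD/μ = 1060 · 1.453 · 0.0148 / 0.00151 = 1.51e+04.
Re > 4000 → turbulent. Relative roughness ε/D = 0.000205/0.0148 = 0.0139. Swamee-Jain: f = 0.25/(log₁₀[0.0139/3.7 + 5.74/1.51e+04^0.9])² = 0.25/(log₁₀[0.00374 + 0.000995])² = 0.25/(-2.324)² = 0.04627.
Darcy-Weisbach: ΔP = f(L/D)(ρV²/2) = 0.04627·(3.23/0.0148)·(1060·1.453²/2) = 0.04627·218.2·1119 = 1.13e+04 Pa.
ΔP = 1.13e+04 Pa = 11.3 kPa.

ΔP ≈ 11.3 kPa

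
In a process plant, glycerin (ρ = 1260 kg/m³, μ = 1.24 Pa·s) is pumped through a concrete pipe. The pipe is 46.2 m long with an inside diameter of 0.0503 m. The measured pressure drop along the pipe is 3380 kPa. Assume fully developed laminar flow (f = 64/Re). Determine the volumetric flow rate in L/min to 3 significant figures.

For laminar flow, f = 64/Re with Re = ρVD/μ, so Darcy-Weisbach reduces to ΔP = 32μLV/D². Solving for V: V = ΔP·D²/(32μL) = 3.38e+06·(0.0503)²/(32·1.24·46.2) = 4.665 m/s.
Check: Re = ρVD/μ = 1260·4.665·0.0503/1.24 = 238.4 < 2300, so the laminar assumption holds.
Q = V·A = 4.665·(π/4·0.0503²) = 0.00927 m³/s = 556 L/min.

Q ≈ 556 L/min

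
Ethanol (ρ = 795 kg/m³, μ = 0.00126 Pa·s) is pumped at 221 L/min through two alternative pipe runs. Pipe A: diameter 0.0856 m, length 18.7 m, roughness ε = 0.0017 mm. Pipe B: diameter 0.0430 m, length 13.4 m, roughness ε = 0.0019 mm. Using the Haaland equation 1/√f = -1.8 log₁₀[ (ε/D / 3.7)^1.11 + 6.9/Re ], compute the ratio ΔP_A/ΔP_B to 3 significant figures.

ΔP_A/ΔP_B ≈ 0.0519

Pipe A: V = Q/A = 0.003683/0.005755 = 0.64 m/s; Re = 3.457e+04; ε/D = 1.99e-05; Haaland → f = 0.02258; ΔP_A = f(L/D)(ρV²/2) = 803.4 Pa.
Pipe B: V = Q/A = 0.003683/0.001452 = 2.536 m/s; Re = 6.881e+04; ε/D = 4.42e-05; Haaland → f = 0.01944; ΔP_B = f(L/D)(ρV²/2) = 1.549e+04 Pa.
ΔP_A/ΔP_B = 803.4/1.549e+04 = 0.0519.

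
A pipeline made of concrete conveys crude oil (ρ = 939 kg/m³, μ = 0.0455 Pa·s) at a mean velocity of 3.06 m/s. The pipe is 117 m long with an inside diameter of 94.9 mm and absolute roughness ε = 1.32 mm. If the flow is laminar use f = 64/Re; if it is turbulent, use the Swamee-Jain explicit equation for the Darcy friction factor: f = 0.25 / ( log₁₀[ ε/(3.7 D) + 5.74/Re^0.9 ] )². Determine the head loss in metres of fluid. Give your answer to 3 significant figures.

h_f ≈ 29.9 m

Reynolds number Re = ρVD/μ = 939 · 3.06 · 0.0949 / 0.0455 = 5993.
Re > 4000 → turbulent. Relative roughness ε/D = 0.00132/0.0949 = 0.0139. Swamee-Jain: f = 0.25/(log₁₀[0.0139/3.7 + 5.74/5993^0.9])² = 0.25/(log₁₀[0.00376 + 0.00229])² = 0.25/(-2.219)² = 0.05079.
Darcy-Weisbach: ΔP = f(L/D)(ρV²/2) = 0.05079·(117/0.0949)·(939·3.06²/2) = 0.05079·1233·4396 = 2.753e+05 Pa.
Head loss h_f = ΔP/(ρg) = 2.753e+05/(939·9.81) = 29.9 m.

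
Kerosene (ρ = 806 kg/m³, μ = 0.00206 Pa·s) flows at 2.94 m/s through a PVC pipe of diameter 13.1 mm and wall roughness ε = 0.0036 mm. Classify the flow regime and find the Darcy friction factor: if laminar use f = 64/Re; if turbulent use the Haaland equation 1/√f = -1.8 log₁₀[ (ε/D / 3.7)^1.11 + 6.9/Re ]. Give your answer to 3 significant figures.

Re = ρVD/μ = 806·2.94·0.0131/0.00206 = 1.507e+04.
Re > 4000 → turbulent. ε/D = 3.6e-06/0.0131 = 0.000275; Haaland: 1/√f = -1.8 log₁₀[2.61e-05 + 0.000458] = 5.967, so f = 0.02808.

f ≈ 0.0281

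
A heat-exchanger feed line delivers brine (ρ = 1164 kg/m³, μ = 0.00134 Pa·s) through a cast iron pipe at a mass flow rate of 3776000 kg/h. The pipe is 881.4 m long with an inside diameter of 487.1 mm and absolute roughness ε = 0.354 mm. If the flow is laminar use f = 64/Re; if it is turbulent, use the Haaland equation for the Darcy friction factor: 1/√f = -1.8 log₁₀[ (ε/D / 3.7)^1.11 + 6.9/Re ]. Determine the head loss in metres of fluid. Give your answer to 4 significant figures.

ṁ = 3776000 kg/h = 3776000/3600 = 1049 kg/s.
A = πD²/4 = π(0.4871)²/4 = 0.1863 m²; mean velocity V = ṁ/(ρA) = 1049/(1164 · 0.1863) = 4.836 m/s.
Reynolds number Re = ρVD/μ = 1164 · 4.836 · 0.4871 / 0.00134 = 2.046e+06.
Re > 4000 → turbulent. Relative roughness ε/D = 0.000354/0.4871 = 0.000727. Haaland: 1/√f = -1.8 log₁₀[(0.000727/3.7)^1.11 + 6.9/2.046e+06] = -1.8 log₁₀[7.68e-05 + 3.37e-06] = 7.373, so f = 0.0184.
Darcy-Weisbach: ΔP = f(L/D)(ρV²/2) = 0.0184·(881.4/0.4871)·(1164·4.836²/2) = 0.0184·1809·1.361e+04 = 4.53e+05 Pa.
Head loss h_f = ΔP/(ρg) = 4.53e+05/(1164·9.81) = 39.67 m.

h_f ≈ 39.67 m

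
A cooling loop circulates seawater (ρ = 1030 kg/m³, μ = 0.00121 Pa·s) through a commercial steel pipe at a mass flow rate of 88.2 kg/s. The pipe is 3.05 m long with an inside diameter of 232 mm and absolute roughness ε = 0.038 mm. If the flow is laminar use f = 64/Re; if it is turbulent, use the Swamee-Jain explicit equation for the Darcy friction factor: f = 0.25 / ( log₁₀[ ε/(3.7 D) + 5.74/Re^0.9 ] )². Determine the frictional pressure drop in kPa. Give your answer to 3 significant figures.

ΔP ≈ 0.431 kPa

A = πD²/4 = π(0.232)²/4 = 0.04227 m²; mean velocity V = ṁ/(ρA) = 88.2/(1030 · 0.04227) = 2.026 m/s.
Reynolds number Re = ρVD/μ = 1030 · 2.026 · 0.232 / 0.00121 = 4e+05.
Re > 4000 → turbulent. Relative roughness ε/D = 3.8e-05/0.232 = 0.000164. Swamee-Jain: f = 0.25/(log₁₀[0.000164/3.7 + 5.74/4e+05^0.9])² = 0.25/(log₁₀[4.43e-05 + 5.21e-05])² = 0.25/(-4.016)² = 0.0155.
Darcy-Weisbach: ΔP = f(L/D)(ρV²/2) = 0.0155·(3.05/0.232)·(1030·2.026²/2) = 0.0155·13.15·2113 = 430.6 Pa.
ΔP = 430.6 Pa = 0.431 kPa.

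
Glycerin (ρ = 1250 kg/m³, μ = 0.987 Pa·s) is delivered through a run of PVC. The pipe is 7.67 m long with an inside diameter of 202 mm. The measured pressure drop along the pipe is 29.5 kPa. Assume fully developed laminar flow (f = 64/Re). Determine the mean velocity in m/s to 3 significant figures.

For laminar flow, f = 64/Re with Re = ρVD/μ, so Darcy-Weisbach reduces to ΔP = 32μLV/D². Solving for V: V = ΔP·D²/(32μL) = 2.95e+04·(0.202)²/(32·0.987·7.67) = 4.969 m/s.
Check: Re = ρVD/μ = 1250·4.969·0.202/0.987 = 1271 < 2300, so the laminar assumption holds.

V ≈ 4.97 m/s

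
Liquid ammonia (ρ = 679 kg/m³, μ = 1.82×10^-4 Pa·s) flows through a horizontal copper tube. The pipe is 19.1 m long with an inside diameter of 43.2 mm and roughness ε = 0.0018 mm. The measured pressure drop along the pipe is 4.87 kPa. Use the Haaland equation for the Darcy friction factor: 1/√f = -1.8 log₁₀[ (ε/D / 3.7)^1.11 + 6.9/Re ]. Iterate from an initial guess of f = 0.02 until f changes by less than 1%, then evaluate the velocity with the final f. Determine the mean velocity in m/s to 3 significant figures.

V ≈ 1.45 m/s

Rearranging Darcy-Weisbach: V = √(2·ΔP·D/(f·L·ρ)). With ε/D = 1.8e-06/0.0432 = 4.17e-05, iterate starting from f = 0.02:
  f = 0.02 → V = √(2·4870·0.0432/(0.02·19.1·679)) = 1.274 m/s; Re = ρVD/μ = 2.053e+05; f → 0.0157
  f = 0.0157 → V = 1.438 m/s; Re = 2.317e+05; f → 0.01537
  f = 0.01537 → V = 1.453 m/s; Re = 2.342e+05; f → 0.01534
Converged (Δf/f < 1%). With the final f = 0.01534: V = √(2·4870·0.0432/(0.01534·19.1·679)) = 1.454 m/s.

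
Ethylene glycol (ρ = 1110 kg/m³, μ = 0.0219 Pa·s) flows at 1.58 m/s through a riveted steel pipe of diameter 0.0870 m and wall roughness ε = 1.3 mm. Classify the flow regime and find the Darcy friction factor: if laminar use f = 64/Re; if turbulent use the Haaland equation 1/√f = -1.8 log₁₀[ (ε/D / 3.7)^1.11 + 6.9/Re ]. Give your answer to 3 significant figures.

Re = ρVD/μ = 1110·1.58·0.087/0.0219 = 6967.
Re > 4000 → turbulent. ε/D = 0.0013/0.087 = 0.0149; Haaland: 1/√f = -1.8 log₁₀[0.0022 + 0.00099] = 4.492, so f = 0.04955.

f ≈ 0.0495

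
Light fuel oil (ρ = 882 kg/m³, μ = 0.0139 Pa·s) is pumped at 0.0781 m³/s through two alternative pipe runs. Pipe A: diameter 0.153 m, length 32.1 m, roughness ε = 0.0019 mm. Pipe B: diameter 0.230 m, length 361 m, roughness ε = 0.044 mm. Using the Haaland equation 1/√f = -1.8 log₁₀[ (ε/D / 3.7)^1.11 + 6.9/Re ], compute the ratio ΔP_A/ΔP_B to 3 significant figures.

ΔP_A/ΔP_B ≈ 0.611

Pipe A: V = Q/A = 0.0781/0.01839 = 4.248 m/s; Re = 4.124e+04; ε/D = 1.24e-05; Haaland → f = 0.02167; ΔP_A = f(L/D)(ρV²/2) = 3.617e+04 Pa.
Pipe B: V = Q/A = 0.0781/0.04155 = 1.88 m/s; Re = 2.743e+04; ε/D = 0.000191; Haaland → f = 0.02421; ΔP_B = f(L/D)(ρV²/2) = 5.922e+04 Pa.
ΔP_A/ΔP_B = 3.617e+04/5.922e+04 = 0.611.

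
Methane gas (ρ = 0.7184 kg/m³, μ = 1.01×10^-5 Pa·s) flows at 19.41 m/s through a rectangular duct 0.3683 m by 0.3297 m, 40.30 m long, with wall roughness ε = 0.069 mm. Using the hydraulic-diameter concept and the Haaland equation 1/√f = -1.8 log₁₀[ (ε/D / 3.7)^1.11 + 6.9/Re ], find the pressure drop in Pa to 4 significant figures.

ΔP ≈ 240.2 Pa

Hydraulic diameter D_h = 4A/P = 4·(0.3683·0.3297)/(2·(0.3683+0.3297)) = 0.4857/1.396 = 0.3479 m.
Re = ρVD_h/μ = 0.7184·19.41·0.3479/1.01e-05 = 4.804e+05.
ε/D_h = 6.9e-05/0.3479 = 0.000198; Haaland gives 1/√f = -1.8 log₁₀[1.82e-05+1.44e-05] = 8.078, so f = 0.01533.
ΔP = f(L/D_h)(ρV²/2) = 0.01533·40.3/0.3479·135.3 = 240.2 Pa.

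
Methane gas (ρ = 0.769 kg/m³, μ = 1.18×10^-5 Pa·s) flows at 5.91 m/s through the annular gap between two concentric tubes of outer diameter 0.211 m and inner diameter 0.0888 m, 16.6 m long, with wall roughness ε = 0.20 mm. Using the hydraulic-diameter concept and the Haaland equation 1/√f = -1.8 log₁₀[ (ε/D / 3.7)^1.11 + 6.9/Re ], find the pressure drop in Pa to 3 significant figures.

ΔP ≈ 46.7 Pa

Hydraulic diameter D_h = 4A/P = D_o - D_i = 0.211 - 0.0888 = 0.1222 m.
Re = ρVD_h/μ = 0.769·5.91·0.1222/1.18e-05 = 4.707e+04.
ε/D_h = 0.0002/0.1222 = 0.00164; Haaland gives 1/√f = -1.8 log₁₀[0.000189+0.000147] = 6.253, so f = 0.02557.
ΔP = f(L/D_h)(ρV²/2) = 0.02557·16.6/0.1222·13.43 = 46.66 Pa.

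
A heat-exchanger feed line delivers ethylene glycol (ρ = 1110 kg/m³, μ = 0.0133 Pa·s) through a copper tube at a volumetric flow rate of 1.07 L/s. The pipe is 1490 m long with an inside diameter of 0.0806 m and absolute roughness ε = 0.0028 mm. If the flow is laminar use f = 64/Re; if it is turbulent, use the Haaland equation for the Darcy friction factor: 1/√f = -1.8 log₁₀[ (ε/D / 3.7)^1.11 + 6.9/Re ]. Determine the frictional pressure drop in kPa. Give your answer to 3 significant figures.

ΔP ≈ 20.5 kPa

Q = 1.07 L/s = 1.07/1000 = 0.00107 m³/s.
Cross-sectional area A = πD²/4 = π(0.0806)²/4 = 0.005102 m²; mean velocity V = Q/A = 0.00107/0.005102 = 0.2097 m/s.
Reynolds number Re = ρVD/μ = 1110 · 0.2097 · 0.0806 / 0.0133 = 1411.
Re < 2300 → laminar flow, so f = 64/Re = 64/1411 = 0.04537 (the turbulent correlation is not needed).
Darcy-Weisbach: ΔP = f(L/D)(ρV²/2) = 0.04537·(1490/0.0806)·(1110·0.2097²/2) = 0.04537·1.849e+04·24.41 = 2.047e+04 Pa.
ΔP = 2.047e+04 Pa = 20.5 kPa.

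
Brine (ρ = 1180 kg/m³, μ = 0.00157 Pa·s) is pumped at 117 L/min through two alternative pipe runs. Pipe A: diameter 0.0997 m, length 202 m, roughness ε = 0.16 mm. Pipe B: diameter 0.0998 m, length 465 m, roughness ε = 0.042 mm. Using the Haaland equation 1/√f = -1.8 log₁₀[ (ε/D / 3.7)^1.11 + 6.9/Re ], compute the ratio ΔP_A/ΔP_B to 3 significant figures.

Pipe A: V = Q/A = 0.00195/0.007807 = 0.2498 m/s; Re = 1.872e+04; ε/D = 0.0016; Haaland → f = 0.0291; ΔP_A = f(L/D)(ρV²/2) = 2170 Pa.
Pipe B: V = Q/A = 0.00195/0.007823 = 0.2493 m/s; Re = 1.87e+04; ε/D = 0.000421; Haaland → f = 0.02692; ΔP_B = f(L/D)(ρV²/2) = 4598 Pa.
ΔP_A/ΔP_B = 2170/4598 = 0.472.

ΔP_A/ΔP_B ≈ 0.472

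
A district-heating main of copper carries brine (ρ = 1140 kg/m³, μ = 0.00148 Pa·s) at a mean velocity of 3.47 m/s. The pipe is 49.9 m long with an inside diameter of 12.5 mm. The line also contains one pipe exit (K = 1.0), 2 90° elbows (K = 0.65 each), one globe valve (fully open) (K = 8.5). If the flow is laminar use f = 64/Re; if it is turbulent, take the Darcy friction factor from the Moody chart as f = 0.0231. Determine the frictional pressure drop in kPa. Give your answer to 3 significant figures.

Reynolds number Re = ρVD/μ = 1140 · 3.47 · 0.0125 / 0.00148 = 3.341e+04.
Re > 4000 → turbulent; use the Moody-chart value f = 0.0231.
Total minor-loss coefficient ΣK = 1·1 + 2·0.65 + 1·8.5 = 10.8.
ΔP = [f·L/D + ΣK]·(ρV²/2) = [0.0231·49.9/0.0125 + 10.8]·(1140·3.47²/2) = [92.22 + 10.8]·6863 = 7.07e+05 Pa.
ΔP = 7.07e+05 Pa = 707 kPa.

ΔP ≈ 707 kPa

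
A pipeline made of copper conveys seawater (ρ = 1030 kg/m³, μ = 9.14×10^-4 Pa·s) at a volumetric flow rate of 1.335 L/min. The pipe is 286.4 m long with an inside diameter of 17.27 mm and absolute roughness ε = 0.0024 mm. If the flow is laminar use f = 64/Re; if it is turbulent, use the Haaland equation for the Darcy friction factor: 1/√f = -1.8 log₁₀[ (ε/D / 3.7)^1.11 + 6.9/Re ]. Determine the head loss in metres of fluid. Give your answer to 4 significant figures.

h_f ≈ 0.2640 m

Q = 1.335 L/min = 1.335/60000 = 2.225e-05 m³/s.
Cross-sectional area A = πD²/4 = π(0.01727)²/4 = 0.0002342 m²; mean velocity V = Q/A = 2.225e-05/0.0002342 = 0.09499 m/s.
Reynolds number Re = ρVD/μ = 1030 · 0.09499 · 0.01727 / 0.000914 = 1849.
Re < 2300 → laminar flow, so f = 64/Re = 64/1849 = 0.03462 (the turbulent correlation is not needed).
Darcy-Weisbach: ΔP = f(L/D)(ρV²/2) = 0.03462·(286.4/0.01727)·(1030·0.09499²/2) = 0.03462·1.658e+04·4.646 = 2668 Pa.
Head loss h_f = ΔP/(ρg) = 2668/(1030·9.81) = 0.2640 m.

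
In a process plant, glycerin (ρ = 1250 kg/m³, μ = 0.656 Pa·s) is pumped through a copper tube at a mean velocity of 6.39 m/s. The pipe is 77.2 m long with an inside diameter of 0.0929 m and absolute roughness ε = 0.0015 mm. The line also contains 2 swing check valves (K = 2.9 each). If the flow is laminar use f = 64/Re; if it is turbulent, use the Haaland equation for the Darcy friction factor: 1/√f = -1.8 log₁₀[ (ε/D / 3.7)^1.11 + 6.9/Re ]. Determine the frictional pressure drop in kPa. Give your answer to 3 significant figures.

Reynolds number Re = ρVD/μ = 1250 · 6.39 · 0.0929 / 0.656 = 1131.
Re < 2300 → laminar flow, so f = 64/Re = 64/1131 = 0.05658 (the turbulent correlation is not needed).
Total minor-loss coefficient ΣK = 2·2.9 = 5.8.
ΔP = [f·L/D + ΣK]·(ρV²/2) = [0.05658·77.2/0.0929 + 5.8]·(1250·6.39²/2) = [47.02 + 5.8]·2.552e+04 = 1.348e+06 Pa.
ΔP = 1.348e+06 Pa = 1350 kPa.

ΔP ≈ 1350 kPa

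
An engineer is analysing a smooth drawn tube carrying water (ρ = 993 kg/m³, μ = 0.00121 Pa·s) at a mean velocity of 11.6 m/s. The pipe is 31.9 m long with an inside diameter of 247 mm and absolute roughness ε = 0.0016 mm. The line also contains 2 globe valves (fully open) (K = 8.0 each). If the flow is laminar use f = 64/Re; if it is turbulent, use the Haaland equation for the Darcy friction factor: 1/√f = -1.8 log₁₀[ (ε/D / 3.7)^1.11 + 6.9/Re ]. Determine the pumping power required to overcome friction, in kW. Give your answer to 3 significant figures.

Reynolds number Re = ρVD/μ = 993 · 11.6 · 0.247 / 0.00121 = 2.351e+06.
Re > 4000 → turbulent. Relative roughness ε/D = 1.6e-06/0.247 = 6.48e-06. Haaland: 1/√f = -1.8 log₁₀[(6.48e-06/3.7)^1.11 + 6.9/2.351e+06] = -1.8 log₁₀[4.07e-07 + 2.93e-06] = 9.857, so f = 0.01029.
Total minor-loss coefficient ΣK = 2·8 = 16.
ΔP = [f·L/D + ΣK]·(ρV²/2) = [0.01029·31.9/0.247 + 16]·(993·11.6²/2) = [1.329 + 16]·6.681e+04 = 1.158e+06 Pa.
Q = V·A = 11.6·0.04792 = 0.5558 m³/s.
Pumping power P = QΔP = 0.5558·1.158e+06 = 643500 W = 644 kW.

P ≈ 644 kW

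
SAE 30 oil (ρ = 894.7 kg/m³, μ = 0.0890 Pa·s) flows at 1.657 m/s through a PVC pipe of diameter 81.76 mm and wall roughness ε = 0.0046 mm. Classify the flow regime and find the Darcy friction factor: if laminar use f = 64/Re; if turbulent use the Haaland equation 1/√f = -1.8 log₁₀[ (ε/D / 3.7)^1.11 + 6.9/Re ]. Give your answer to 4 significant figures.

f ≈ 0.04699

Re = ρVD/μ = 894.7·1.657·0.08176/0.089 = 1362.
Re < 2300 → laminar, so f = 64/Re = 0.04699 (roughness is irrelevant in laminar flow).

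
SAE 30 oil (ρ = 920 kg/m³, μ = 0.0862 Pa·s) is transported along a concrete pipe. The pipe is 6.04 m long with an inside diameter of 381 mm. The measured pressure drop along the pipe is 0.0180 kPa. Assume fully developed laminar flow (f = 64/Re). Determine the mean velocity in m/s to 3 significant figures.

V ≈ 0.157 m/s

For laminar flow, f = 64/Re with Re = ρVD/μ, so Darcy-Weisbach reduces to ΔP = 32μLV/D². Solving for V: V = ΔP·D²/(32μL) = 18·(0.381)²/(32·0.0862·6.04) = 0.1568 m/s.
Check: Re = ρVD/μ = 920·0.1568·0.381/0.0862 = 637.7 < 2300, so the laminar assumption holds.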